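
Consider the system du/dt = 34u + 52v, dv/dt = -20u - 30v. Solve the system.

u(t) = -3C_1e^(2t)sin(4t) - 2C_1e^(2t)cos(4t) - 2C_2e^(2t)sin(4t) + 3C_2e^(2t)cos(4t), v(t) = 2C_1e^(2t)sin(4t) + C_1e^(2t)cos(4t) + C_2e^(2t)sin(4t) - 2C_2e^(2t)cos(4t)

Coefficient matrix A = [[34, 52], [-20, -30]].
Characteristic polynomial det(A - λI) = λ^2 - 4λ + 20 = 0.
Eigenvalues λ = 2 ± 4i (complex conjugate pair).
For λ=2+4i: an eigenvector is (-2,1) - i(-3,2) = (-2 + 3i, 1 - 2i).
A real fundamental pair from Re and Im of e^((2+4i)t)v: X_1 = e^(2t)(cos(4t)·(-2,1) + sin(4t)·(-3,2)), X_2 = e^(2t)(sin(4t)·(-2,1) - cos(4t)·(-3,2)).
General solution: C_1X_1 + C_2X_2.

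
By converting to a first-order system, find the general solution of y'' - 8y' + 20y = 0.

Let x_1 = y, x_2 = y'. Then x_1' = x_2 and x_2' = -20x_1 + 8x_2.
A = [[0,1],[-20,8]]; det(A-λI) = λ^2 - 8λ + 20.
Eigenvalues λ = 4 ± 2i.

y(t) = K_1e^(4t)cos(2t) + K_2e^(4t)sin(2t)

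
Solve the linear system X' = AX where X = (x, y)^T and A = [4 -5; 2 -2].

Coefficient matrix A = [[4, -5], [2, -2]].
Characteristic polynomial det(A - λI) = λ^2 - 2λ + 2 = 0.
Eigenvalues λ = 1 ± i (complex conjugate pair).
For λ=1+i: an eigenvector is (2,1) - i(1,1) = (2 - i, 1 - i).
A real fundamental pair from Re and Im of e^((1+i)t)v: X_1 = e^(t)(cos(t)·(2,1) + sin(t)·(1,1)), X_2 = e^(t)(sin(t)·(2,1) - cos(t)·(1,1)).
General solution: C_1X_1 + C_2X_2.

x(t) = C_1e^(t)sin(t) + 2C_1e^(t)cos(t) + 2C_2e^(t)sin(t) - C_2e^(t)cos(t), y(t) = C_1e^(t)sin(t) + C_1e^(t)cos(t) + C_2e^(t)sin(t) - C_2e^(t)cos(t)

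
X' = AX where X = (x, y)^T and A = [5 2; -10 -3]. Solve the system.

Coefficient matrix A = [[5, 2], [-10, -3]].
Characteristic polynomial det(A - λI) = λ^2 - 2λ + 5 = 0.
Eigenvalues λ = 1 ± 2i (complex conjugate pair).
For λ=1+2i: an eigenvector is (-1,2) - i(0,1) = (-1, 2 - i).
A real fundamental pair from Re and Im of e^((1+2i)t)v: X_1 = e^(t)(cos(2t)·(-1,2) + sin(2t)·(0,1)), X_2 = e^(t)(sin(2t)·(-1,2) - cos(2t)·(0,1)).
General solution: c_1X_1 + c_2X_2.

x(t) = -c_1e^(t)cos(2t) - c_2e^(t)sin(2t), y(t) = c_1e^(t)sin(2t) + 2c_1e^(t)cos(2t) + 2c_2e^(t)sin(2t) - c_2e^(t)cos(2t)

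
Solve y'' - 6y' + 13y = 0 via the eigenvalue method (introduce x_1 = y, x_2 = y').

Let x_1 = y, x_2 = y'. Then x_1' = x_2 and x_2' = -13x_1 + 6x_2.
A = [[0,1],[-13,6]]; det(A-λI) = λ^2 - 6λ + 13.
Eigenvalues λ = 3 ± 2i.

y(t) = C_1e^(3t)cos(2t) + C_2e^(3t)sin(2t)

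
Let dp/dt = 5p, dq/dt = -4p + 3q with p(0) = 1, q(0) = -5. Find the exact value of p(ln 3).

243

A = [[5,0],[-4,3]]; eigenvalues λ = 5, 3.
Eigenvectors: (1,-2) for λ=5, (0,-1) for λ=3.
From the initial condition, c_1 = 1, c_2 = 3.
p(ln 3) = (1)(3^5)(1) + (3)(3^3)(0) = 243.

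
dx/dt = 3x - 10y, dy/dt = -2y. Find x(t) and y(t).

x(t) = 2c_1e^(-2t) - c_2e^(3t), y(t) = c_1e^(-2t)

Coefficient matrix A = [[3, -10], [0, -2]].
Characteristic polynomial det(A - λI) = λ^2 - λ - 6 = 0.
Eigenvalues λ = -2, 3.
For λ=-2: (A-λI) row 1 is [5, -10], so an eigenvector is (2, 1).
For λ=3: (A-λI) row 1 is [0, -10], so an eigenvector is (-1, 0).
General solution: c_1e^(-2t)(2,1) + c_2e^(3t)(-1,0).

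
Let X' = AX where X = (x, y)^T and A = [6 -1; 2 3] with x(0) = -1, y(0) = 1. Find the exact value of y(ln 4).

-2048

A = [[6,-1],[2,3]]; eigenvalues λ = 5, 4.
Eigenvectors: (1,1) for λ=5, (-1,-2) for λ=4.
From the initial condition, c_1 = -3, c_2 = -2.
y(ln 4) = (-3)(4^5)(1) + (-2)(4^4)(-2) = -2048.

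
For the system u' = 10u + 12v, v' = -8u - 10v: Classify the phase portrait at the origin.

saddle

A = [[10,12],[-8,-10]]; det(A-λI) = λ^2 - 4.
λ = -2, 2: opposite signs.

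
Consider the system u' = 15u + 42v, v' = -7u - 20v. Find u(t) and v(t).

u(t) = 3C_1e^(t) - 2C_2e^(-6t), v(t) = -C_1e^(t) + C_2e^(-6t)

Coefficient matrix A = [[15, 42], [-7, -20]].
Characteristic polynomial det(A - λI) = λ^2 + 5λ - 6 = 0.
Eigenvalues λ = 1, -6.
For λ=1: (A-λI) row 1 is [14, 42], so an eigenvector is (3, -1).
For λ=-6: (A-λI) row 1 is [21, 42], so an eigenvector is (-2, 1).
General solution: C_1e^(t)(3,-1) + C_2e^(-6t)(-2,1).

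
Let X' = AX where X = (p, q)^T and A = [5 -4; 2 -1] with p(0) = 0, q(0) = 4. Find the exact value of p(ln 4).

-480

A = [[5,-4],[2,-1]]; eigenvalues λ = 1, 3.
Eigenvectors: (1,1) for λ=1, (-2,-1) for λ=3.
From the initial condition, c_1 = 8, c_2 = 4.
p(ln 4) = (8)(4^1)(1) + (4)(4^3)(-2) = -480.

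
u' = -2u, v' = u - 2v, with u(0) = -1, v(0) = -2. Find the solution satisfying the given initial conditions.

u(t) = -e^(-2t), v(t) = -te^(-2t) - 2e^(-2t)

Coefficient matrix A = [[-2, 0], [1, -2]].
Characteristic polynomial det(A - λI) = λ^2 + 4λ + 4 = 0.
Single eigenvalue λ = -2 with algebraic multiplicity 2.
Eigenvector v = (0,1); generalized eigenvector w with (A-λI)w=v is (1,2).
General solution: e^(-2t)[C_1·v + C_2·(t·v + w)].
Applying u(0)=-1, v(0)=-2 gives C_1=0, C_2=-1.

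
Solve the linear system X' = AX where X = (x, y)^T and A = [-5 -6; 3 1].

Coefficient matrix A = [[-5, -6], [3, 1]].
Characteristic polynomial det(A - λI) = λ^2 + 4λ + 13 = 0.
Eigenvalues λ = -2 ± 3i (complex conjugate pair).
For λ=-2+3i: an eigenvector is (-1,1) - i(-1,0) = (-1 + i, 1).
A real fundamental pair from Re and Im of e^((-2+3i)t)v: X_1 = e^(-2t)(cos(3t)·(-1,1) + sin(3t)·(-1,0)), X_2 = e^(-2t)(sin(3t)·(-1,1) - cos(3t)·(-1,0)).
General solution: K_1X_1 + K_2X_2.

x(t) = -K_1e^(-2t)sin(3t) - K_1e^(-2t)cos(3t) - K_2e^(-2t)sin(3t) + K_2e^(-2t)cos(3t), y(t) = K_1e^(-2t)cos(3t) + K_2e^(-2t)sin(3t)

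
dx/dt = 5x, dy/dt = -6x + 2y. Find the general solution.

x(t) = c_2e^(5t), y(t) = c_1e^(2t) - 2c_2e^(5t)

Coefficient matrix A = [[5, 0], [-6, 2]].
Characteristic polynomial det(A - λI) = λ^2 - 7λ + 10 = 0.
Eigenvalues λ = 2, 5.
For λ=2: (A-λI) row 1 is [3, 0], so an eigenvector is (0, 1).
For λ=5: (A-λI) row 2 is [-6, -3], so an eigenvector is (1, -2).
General solution: c_1e^(2t)(0,1) + c_2e^(5t)(1,-2).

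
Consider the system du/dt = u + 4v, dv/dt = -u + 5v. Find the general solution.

u(t) = 2c_1e^(3t) + 2c_2te^(3t) + c_2e^(3t), v(t) = c_1e^(3t) + c_2te^(3t) + c_2e^(3t)

Coefficient matrix A = [[1, 4], [-1, 5]].
Characteristic polynomial det(A - λI) = λ^2 - 6λ + 9 = 0.
Single eigenvalue λ = 3 with algebraic multiplicity 2.
Eigenvector v = (2,1); generalized eigenvector w with (A-λI)w=v is (1,1).
General solution: e^(3t)[c_1·v + c_2·(t·v + w)].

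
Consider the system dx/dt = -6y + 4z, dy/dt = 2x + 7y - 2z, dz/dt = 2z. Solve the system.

Coefficient matrix A = [[0, -6, 4], [2, 7, -2], [0, 0, 2]].
det(A - λI) = 0 gives eigenvalues λ = 2, 3, 4.
For λ=2: eigenvector (-4,2,1).
For λ=3: eigenvector (-2,1,0).
For λ=4: eigenvector (-3,2,0).
General solution: C_1e^(2t)(-4,2,1) + C_2e^(3t)(-2,1,0) + C_3e^(4t)(-3,2,0).

x(t) = -4C_1e^(2t) - 2C_2e^(3t) - 3C_3e^(4t), y(t) = 2C_1e^(2t) + C_2e^(3t) + 2C_3e^(4t), z(t) = C_1e^(2t)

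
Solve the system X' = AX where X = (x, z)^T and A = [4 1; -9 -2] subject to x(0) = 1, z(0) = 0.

Coefficient matrix A = [[4, 1], [-9, -2]].
Characteristic polynomial det(A - λI) = λ^2 - 2λ + 1 = 0.
Single eigenvalue λ = 1 with algebraic multiplicity 2.
Eigenvector v = (-1,3); generalized eigenvector w with (A-λI)w=v is (-1,2).
General solution: e^(t)[c_1·v + c_2·(t·v + w)].
Applying x(0)=1, z(0)=0 gives c_1=2, c_2=-3.

x(t) = 3te^(t) + e^(t), z(t) = -9te^(t)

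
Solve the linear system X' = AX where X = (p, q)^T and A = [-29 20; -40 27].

Coefficient matrix A = [[-29, 20], [-40, 27]].
Characteristic polynomial det(A - λI) = λ^2 + 2λ + 17 = 0.
Eigenvalues λ = -1 ± 4i (complex conjugate pair).
For λ=-1+4i: an eigenvector is (1,1) - i(-2,-3) = (1 + 2i, 1 + 3i).
A real fundamental pair from Re and Im of e^((-1+4i)t)v: X_1 = e^(-t)(cos(4t)·(1,1) + sin(4t)·(-2,-3)), X_2 = e^(-t)(sin(4t)·(1,1) - cos(4t)·(-2,-3)).
General solution: c_1X_1 + c_2X_2.

p(t) = -2c_1e^(-t)sin(4t) + c_1e^(-t)cos(4t) + c_2e^(-t)sin(4t) + 2c_2e^(-t)cos(4t), q(t) = -3c_1e^(-t)sin(4t) + c_1e^(-t)cos(4t) + c_2e^(-t)sin(4t) + 3c_2e^(-t)cos(4t)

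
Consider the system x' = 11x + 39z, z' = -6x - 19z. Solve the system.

x(t) = -2K_1e^(-4t)sin(3t) - 3K_1e^(-4t)cos(3t) - 3K_2e^(-4t)sin(3t) + 2K_2e^(-4t)cos(3t), z(t) = K_1e^(-4t)sin(3t) + K_1e^(-4t)cos(3t) + K_2e^(-4t)sin(3t) - K_2e^(-4t)cos(3t)

Coefficient matrix A = [[11, 39], [-6, -19]].
Characteristic polynomial det(A - λI) = λ^2 + 8λ + 25 = 0.
Eigenvalues λ = -4 ± 3i (complex conjugate pair).
For λ=-4+3i: an eigenvector is (-3,1) - i(-2,1) = (-3 + 2i, 1 - i).
A real fundamental pair from Re and Im of e^((-4+3i)t)v: X_1 = e^(-4t)(cos(3t)·(-3,1) + sin(3t)·(-2,1)), X_2 = e^(-4t)(sin(3t)·(-3,1) - cos(3t)·(-2,1)).
General solution: K_1X_1 + K_2X_2.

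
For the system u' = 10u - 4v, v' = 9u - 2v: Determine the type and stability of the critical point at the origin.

A = [[10,-4],[9,-2]]; det(A-λI) = λ^2 - 8λ + 16.
repeated λ = 4 with a single eigenvector.

unstable improper node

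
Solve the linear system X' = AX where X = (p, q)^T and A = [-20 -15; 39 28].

p(t) = 2K_1e^(4t)sin(3t) + K_1e^(4t)cos(3t) + K_2e^(4t)sin(3t) - 2K_2e^(4t)cos(3t), q(t) = -3K_1e^(4t)sin(3t) - 2K_1e^(4t)cos(3t) - 2K_2e^(4t)sin(3t) + 3K_2e^(4t)cos(3t)

Coefficient matrix A = [[-20, -15], [39, 28]].
Characteristic polynomial det(A - λI) = λ^2 - 8λ + 25 = 0.
Eigenvalues λ = 4 ± 3i (complex conjugate pair).
For λ=4+3i: an eigenvector is (1,-2) - i(2,-3) = (1 - 2i, -2 + 3i).
A real fundamental pair from Re and Im of e^((4+3i)t)v: X_1 = e^(4t)(cos(3t)·(1,-2) + sin(3t)·(2,-3)), X_2 = e^(4t)(sin(3t)·(1,-2) - cos(3t)·(2,-3)).
General solution: K_1X_1 + K_2X_2.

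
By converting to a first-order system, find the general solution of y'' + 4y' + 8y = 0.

y(t) = C_1e^(-2t)cos(2t) + C_2e^(-2t)sin(2t)

Let x_1 = y, x_2 = y'. Then x_1' = x_2 and x_2' = -8x_1 - 4x_2.
A = [[0,1],[-8,-4]]; det(A-λI) = λ^2 + 4λ + 8.
Eigenvalues λ = -2 ± 2i.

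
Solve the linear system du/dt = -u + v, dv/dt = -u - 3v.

Coefficient matrix A = [[-1, 1], [-1, -3]].
Characteristic polynomial det(A - λI) = λ^2 + 4λ + 4 = 0.
Single eigenvalue λ = -2 with algebraic multiplicity 2.
Eigenvector v = (1,-1); generalized eigenvector w with (A-λI)w=v is (-2,3).
General solution: e^(-2t)[c_1·v + c_2·(t·v + w)].

u(t) = c_1e^(-2t) + c_2te^(-2t) - 2c_2e^(-2t), v(t) = -c_1e^(-2t) - c_2te^(-2t) + 3c_2e^(-2t)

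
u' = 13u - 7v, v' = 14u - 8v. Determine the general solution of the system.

Coefficient matrix A = [[13, -7], [14, -8]].
Characteristic polynomial det(A - λI) = λ^2 - 5λ - 6 = 0.
Eigenvalues λ = 6, -1.
For λ=6: (A-λI) row 1 is [7, -7], so an eigenvector is (-1, -1).
For λ=-1: (A-λI) row 1 is [14, -7], so an eigenvector is (-1, -2).
General solution: c_1e^(6t)(-1,-1) + c_2e^(-t)(-1,-2).

u(t) = -c_1e^(6t) - c_2e^(-t), v(t) = -c_1e^(6t) - 2c_2e^(-t)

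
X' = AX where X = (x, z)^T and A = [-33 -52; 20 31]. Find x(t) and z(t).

x(t) = 2K_1e^(-t)sin(4t) + 3K_1e^(-t)cos(4t) + 3K_2e^(-t)sin(4t) - 2K_2e^(-t)cos(4t), z(t) = -K_1e^(-t)sin(4t) - 2K_1e^(-t)cos(4t) - 2K_2e^(-t)sin(4t) + K_2e^(-t)cos(4t)

Coefficient matrix A = [[-33, -52], [20, 31]].
Characteristic polynomial det(A - λI) = λ^2 + 2λ + 17 = 0.
Eigenvalues λ = -1 ± 4i (complex conjugate pair).
For λ=-1+4i: an eigenvector is (3,-2) - i(2,-1) = (3 - 2i, -2 + i).
A real fundamental pair from Re and Im of e^((-1+4i)t)v: X_1 = e^(-t)(cos(4t)·(3,-2) + sin(4t)·(2,-1)), X_2 = e^(-t)(sin(4t)·(3,-2) - cos(4t)·(2,-1)).
General solution: K_1X_1 + K_2X_2.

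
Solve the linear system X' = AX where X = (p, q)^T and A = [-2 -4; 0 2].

p(t) = K_1e^(2t) - K_2e^(-2t), q(t) = -K_1e^(2t)

Coefficient matrix A = [[-2, -4], [0, 2]].
Characteristic polynomial det(A - λI) = λ^2 - 4 = 0.
Eigenvalues λ = 2, -2.
For λ=2: (A-λI) row 1 is [-4, -4], so an eigenvector is (1, -1).
For λ=-2: (A-λI) row 1 is [0, -4], so an eigenvector is (-1, 0).
General solution: K_1e^(2t)(1,-1) + K_2e^(-2t)(-1,0).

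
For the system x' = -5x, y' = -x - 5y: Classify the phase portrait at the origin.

stable improper node

A = [[-5,0],[-1,-5]]; det(A-λI) = λ^2 + 10λ + 25.
repeated λ = -5 with a single eigenvector.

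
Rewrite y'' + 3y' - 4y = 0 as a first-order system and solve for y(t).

y(t) = K_1e^(t) + K_2e^(-4t)

Let x_1 = y, x_2 = y'. Then x_1' = x_2 and x_2' = 4x_1 - 3x_2.
A = [[0,1],[4,-3]]; det(A-λI) = λ^2 + 3λ - 4.
Eigenvalues λ = 1, -4 with eigenvectors (1,1), (1,-4).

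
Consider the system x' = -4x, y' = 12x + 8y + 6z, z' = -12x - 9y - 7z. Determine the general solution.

x(t) = C_3e^(-4t), y(t) = -2C_1e^(-t) + C_2e^(2t) - 2C_3e^(-4t), z(t) = 3C_1e^(-t) - C_2e^(2t) + 2C_3e^(-4t)

Coefficient matrix A = [[-4, 0, 0], [12, 8, 6], [-12, -9, -7]].
det(A - λI) = 0 gives eigenvalues λ = -1, 2, -4.
For λ=-1: eigenvector (0,-2,3).
For λ=2: eigenvector (0,1,-1).
For λ=-4: eigenvector (1,-2,2).
General solution: C_1e^(-t)(0,-2,3) + C_2e^(2t)(0,1,-1) + C_3e^(-4t)(1,-2,2).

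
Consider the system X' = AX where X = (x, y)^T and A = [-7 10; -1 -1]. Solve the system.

Coefficient matrix A = [[-7, 10], [-1, -1]].
Characteristic polynomial det(A - λI) = λ^2 + 8λ + 17 = 0.
Eigenvalues λ = -4 ± i (complex conjugate pair).
For λ=-4+i: an eigenvector is (3,1) - i(1,0) = (3 - i, 1).
A real fundamental pair from Re and Im of e^((-4+i)t)v: X_1 = e^(-4t)(cos(t)·(3,1) + sin(t)·(1,0)), X_2 = e^(-4t)(sin(t)·(3,1) - cos(t)·(1,0)).
General solution: c_1X_1 + c_2X_2.

x(t) = c_1e^(-4t)sin(t) + 3c_1e^(-4t)cos(t) + 3c_2e^(-4t)sin(t) - c_2e^(-4t)cos(t), y(t) = c_1e^(-4t)cos(t) + c_2e^(-4t)sin(t)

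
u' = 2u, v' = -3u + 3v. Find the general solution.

Coefficient matrix A = [[2, 0], [-3, 3]].
Characteristic polynomial det(A - λI) = λ^2 - 5λ + 6 = 0.
Eigenvalues λ = 3, 2.
For λ=3: (A-λI) row 1 is [-1, 0], so an eigenvector is (0, 1).
For λ=2: (A-λI) row 2 is [-3, 1], so an eigenvector is (-1, -3).
General solution: C_1e^(3t)(0,1) + C_2e^(2t)(-1,-3).

u(t) = -C_2e^(2t), v(t) = C_1e^(3t) - 3C_2e^(2t)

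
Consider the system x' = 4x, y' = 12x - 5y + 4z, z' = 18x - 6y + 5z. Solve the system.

x(t) = c_1e^(4t), y(t) = 4c_1e^(4t) + 2c_2e^(t) + c_3e^(-t), z(t) = 6c_1e^(4t) + 3c_2e^(t) + c_3e^(-t)

Coefficient matrix A = [[4, 0, 0], [12, -5, 4], [18, -6, 5]].
det(A - λI) = 0 gives eigenvalues λ = 4, 1, -1.
For λ=4: eigenvector (1,4,6).
For λ=1: eigenvector (0,2,3).
For λ=-1: eigenvector (0,1,1).
General solution: c_1e^(4t)(1,4,6) + c_2e^(t)(0,2,3) + c_3e^(-t)(0,1,1).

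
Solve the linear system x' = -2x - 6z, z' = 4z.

x(t) = C_1e^(4t) + C_2e^(-2t), z(t) = -C_1e^(4t)

Coefficient matrix A = [[-2, -6], [0, 4]].
Characteristic polynomial det(A - λI) = λ^2 - 2λ - 8 = 0.
Eigenvalues λ = 4, -2.
For λ=4: (A-λI) row 1 is [-6, -6], so an eigenvector is (1, -1).
For λ=-2: (A-λI) row 1 is [0, -6], so an eigenvector is (1, 0).
General solution: C_1e^(4t)(1,-1) + C_2e^(-2t)(1,0).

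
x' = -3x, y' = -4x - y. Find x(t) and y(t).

Coefficient matrix A = [[-3, 0], [-4, -1]].
Characteristic polynomial det(A - λI) = λ^2 + 4λ + 3 = 0.
Eigenvalues λ = -1, -3.
For λ=-1: (A-λI) row 1 is [-2, 0], so an eigenvector is (0, 1).
For λ=-3: (A-λI) row 2 is [-4, 2], so an eigenvector is (-1, -2).
General solution: K_1e^(-t)(0,1) + K_2e^(-3t)(-1,-2).

x(t) = -K_2e^(-3t), y(t) = K_1e^(-t) - 2K_2e^(-3t)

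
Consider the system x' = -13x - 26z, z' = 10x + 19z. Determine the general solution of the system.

Coefficient matrix A = [[-13, -26], [10, 19]].
Characteristic polynomial det(A - λI) = λ^2 - 6λ + 13 = 0.
Eigenvalues λ = 3 ± 2i (complex conjugate pair).
For λ=3+2i: an eigenvector is (-3,2) - i(-2,1) = (-3 + 2i, 2 - i).
A real fundamental pair from Re and Im of e^((3+2i)t)v: X_1 = e^(3t)(cos(2t)·(-3,2) + sin(2t)·(-2,1)), X_2 = e^(3t)(sin(2t)·(-3,2) - cos(2t)·(-2,1)).
General solution: C_1X_1 + C_2X_2.

x(t) = -2C_1e^(3t)sin(2t) - 3C_1e^(3t)cos(2t) - 3C_2e^(3t)sin(2t) + 2C_2e^(3t)cos(2t), z(t) = C_1e^(3t)sin(2t) + 2C_1e^(3t)cos(2t) + 2C_2e^(3t)sin(2t) - C_2e^(3t)cos(2t)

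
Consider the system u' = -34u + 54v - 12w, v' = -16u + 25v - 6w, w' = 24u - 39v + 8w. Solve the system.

Coefficient matrix A = [[-34, 54, -12], [-16, 25, -6], [24, -39, 8]].
det(A - λI) = 0 gives eigenvalues λ = -2, -1, 2.
For λ=-2: eigenvector (9,4,-6).
For λ=-1: eigenvector (2,1,-1).
For λ=2: eigenvector (-4,-2,3).
General solution: c_1e^(-2t)(9,4,-6) + c_2e^(-t)(2,1,-1) + c_3e^(2t)(-4,-2,3).

u(t) = 9c_1e^(-2t) + 2c_2e^(-t) - 4c_3e^(2t), v(t) = 4c_1e^(-2t) + c_2e^(-t) - 2c_3e^(2t), w(t) = -6c_1e^(-2t) - c_2e^(-t) + 3c_3e^(2t)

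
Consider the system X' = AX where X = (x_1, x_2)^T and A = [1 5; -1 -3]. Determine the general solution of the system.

x_1(t) = 2c_1e^(-t)sin(t) + c_1e^(-t)cos(t) + c_2e^(-t)sin(t) - 2c_2e^(-t)cos(t), x_2(t) = -c_1e^(-t)sin(t) + c_2e^(-t)cos(t)

Coefficient matrix A = [[1, 5], [-1, -3]].
Characteristic polynomial det(A - λI) = λ^2 + 2λ + 2 = 0.
Eigenvalues λ = -1 ± i (complex conjugate pair).
For λ=-1+i: an eigenvector is (1,0) - i(2,-1) = (1 - 2i, 0 + i).
A real fundamental pair from Re and Im of e^((-1+i)t)v: X_1 = e^(-t)(cos(t)·(1,0) + sin(t)·(2,-1)), X_2 = e^(-t)(sin(t)·(1,0) - cos(t)·(2,-1)).
General solution: c_1X_1 + c_2X_2.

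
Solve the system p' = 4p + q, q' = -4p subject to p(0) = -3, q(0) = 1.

Coefficient matrix A = [[4, 1], [-4, 0]].
Characteristic polynomial det(A - λI) = λ^2 - 4λ + 4 = 0.
Single eigenvalue λ = 2 with algebraic multiplicity 2.
Eigenvector v = (1,-2); generalized eigenvector w with (A-λI)w=v is (2,-3).
General solution: e^(2t)[C_1·v + C_2·(t·v + w)].
Applying p(0)=-3, q(0)=1 gives C_1=7, C_2=-5.

p(t) = -5te^(2t) - 3e^(2t), q(t) = 10te^(2t) + e^(2t)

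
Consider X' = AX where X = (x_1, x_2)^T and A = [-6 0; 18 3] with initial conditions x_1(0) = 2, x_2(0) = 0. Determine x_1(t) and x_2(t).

Coefficient matrix A = [[-6, 0], [18, 3]].
Characteristic polynomial det(A - λI) = λ^2 + 3λ - 18 = 0.
Eigenvalues λ = -6, 3.
For λ=-6: (A-λI) row 2 is [18, 9], so an eigenvector is (1, -2).
For λ=3: (A-λI) row 1 is [-9, 0], so an eigenvector is (0, -1).
General solution: K_1e^(-6t)(1,-2) + K_2e^(3t)(0,-1).
Applying x_1(0)=2, x_2(0)=0 gives K_1=2, K_2=-4.

x_1(t) = 2e^(-6t), x_2(t) = 4e^(3t) - 4e^(-6t)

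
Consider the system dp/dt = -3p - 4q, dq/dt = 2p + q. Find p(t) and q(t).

p(t) = -c_1e^(-t)sin(2t) - c_1e^(-t)cos(2t) - c_2e^(-t)sin(2t) + c_2e^(-t)cos(2t), q(t) = c_1e^(-t)cos(2t) + c_2e^(-t)sin(2t)

Coefficient matrix A = [[-3, -4], [2, 1]].
Characteristic polynomial det(A - λI) = λ^2 + 2λ + 5 = 0.
Eigenvalues λ = -1 ± 2i (complex conjugate pair).
For λ=-1+2i: an eigenvector is (-1,1) - i(-1,0) = (-1 + i, 1).
A real fundamental pair from Re and Im of e^((-1+2i)t)v: X_1 = e^(-t)(cos(2t)·(-1,1) + sin(2t)·(-1,0)), X_2 = e^(-t)(sin(2t)·(-1,1) - cos(2t)·(-1,0)).
General solution: c_1X_1 + c_2X_2.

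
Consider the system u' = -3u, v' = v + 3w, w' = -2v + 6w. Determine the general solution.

Coefficient matrix A = [[-3, 0, 0], [0, 1, 3], [0, -2, 6]].
det(A - λI) = 0 gives eigenvalues λ = 4, 3, -3.
For λ=4: eigenvector (0,-1,-1).
For λ=3: eigenvector (0,-3,-2).
For λ=-3: eigenvector (1,0,0).
General solution: K_1e^(4t)(0,-1,-1) + K_2e^(3t)(0,-3,-2) + K_3e^(-3t)(1,0,0).

u(t) = K_3e^(-3t), v(t) = -K_1e^(4t) - 3K_2e^(3t), w(t) = -K_1e^(4t) - 2K_2e^(3t)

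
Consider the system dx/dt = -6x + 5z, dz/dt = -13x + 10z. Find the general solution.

Coefficient matrix A = [[-6, 5], [-13, 10]].
Characteristic polynomial det(A - λI) = λ^2 - 4λ + 5 = 0.
Eigenvalues λ = 2 ± i (complex conjugate pair).
For λ=2+i: an eigenvector is (2,3) - i(-1,-2) = (2 + i, 3 + 2i).
A real fundamental pair from Re and Im of e^((2+i)t)v: X_1 = e^(2t)(cos(t)·(2,3) + sin(t)·(-1,-2)), X_2 = e^(2t)(sin(t)·(2,3) - cos(t)·(-1,-2)).
General solution: K_1X_1 + K_2X_2.

x(t) = -K_1e^(2t)sin(t) + 2K_1e^(2t)cos(t) + 2K_2e^(2t)sin(t) + K_2e^(2t)cos(t), z(t) = -2K_1e^(2t)sin(t) + 3K_1e^(2t)cos(t) + 3K_2e^(2t)sin(t) + 2K_2e^(2t)cos(t)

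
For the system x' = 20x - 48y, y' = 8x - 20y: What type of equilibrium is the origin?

saddle

A = [[20,-48],[8,-20]]; det(A-λI) = λ^2 - 16.
λ = -4, 4: opposite signs.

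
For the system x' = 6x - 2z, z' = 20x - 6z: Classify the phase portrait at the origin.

A = [[6,-2],[20,-6]]; det(A-λI) = λ^2 + 4.
λ = 0 ± 2i: zero real part.

center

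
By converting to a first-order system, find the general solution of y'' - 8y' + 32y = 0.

y(t) = c_1e^(4t)cos(4t) + c_2e^(4t)sin(4t)

Let x_1 = y, x_2 = y'. Then x_1' = x_2 and x_2' = -32x_1 + 8x_2.
A = [[0,1],[-32,8]]; det(A-λI) = λ^2 - 8λ + 32.
Eigenvalues λ = 4 ± 4i.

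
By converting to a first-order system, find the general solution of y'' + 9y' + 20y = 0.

y(t) = K_1e^(-4t) + K_2e^(-5t)

Let x_1 = y, x_2 = y'. Then x_1' = x_2 and x_2' = -20x_1 - 9x_2.
A = [[0,1],[-20,-9]]; det(A-λI) = λ^2 + 9λ + 20.
Eigenvalues λ = -4, -5 with eigenvectors (1,-4), (1,-5).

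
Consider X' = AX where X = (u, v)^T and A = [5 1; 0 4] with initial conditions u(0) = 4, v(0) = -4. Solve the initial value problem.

u(t) = 4e^(4t), v(t) = -4e^(4t)

Coefficient matrix A = [[5, 1], [0, 4]].
Characteristic polynomial det(A - λI) = λ^2 - 9λ + 20 = 0.
Eigenvalues λ = 5, 4.
For λ=5: (A-λI) row 1 is [0, 1], so an eigenvector is (1, 0).
For λ=4: (A-λI) row 1 is [1, 1], so an eigenvector is (-1, 1).
General solution: K_1e^(5t)(1,0) + K_2e^(4t)(-1,1).
Applying u(0)=4, v(0)=-4 gives K_1=0, K_2=-4.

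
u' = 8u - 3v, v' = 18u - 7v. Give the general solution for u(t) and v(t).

Coefficient matrix A = [[8, -3], [18, -7]].
Characteristic polynomial det(A - λI) = λ^2 - λ - 2 = 0.
Eigenvalues λ = 2, -1.
For λ=2: (A-λI) row 1 is [6, -3], so an eigenvector is (1, 2).
For λ=-1: (A-λI) row 1 is [9, -3], so an eigenvector is (1, 3).
General solution: c_1e^(2t)(1,2) + c_2e^(-t)(1,3).

u(t) = c_1e^(2t) + c_2e^(-t), v(t) = 2c_1e^(2t) + 3c_2e^(-t)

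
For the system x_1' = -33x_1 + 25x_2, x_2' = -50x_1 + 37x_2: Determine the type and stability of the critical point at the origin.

A = [[-33,25],[-50,37]]; det(A-λI) = λ^2 - 4λ + 29.
λ = 2 ± 5i: positive real part.

unstable spiral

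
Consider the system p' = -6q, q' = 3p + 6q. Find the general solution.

Coefficient matrix A = [[0, -6], [3, 6]].
Characteristic polynomial det(A - λI) = λ^2 - 6λ + 18 = 0.
Eigenvalues λ = 3 ± 3i (complex conjugate pair).
For λ=3+3i: an eigenvector is (1,-1) - i(1,0) = (1 - i, -1).
A real fundamental pair from Re and Im of e^((3+3i)t)v: X_1 = e^(3t)(cos(3t)·(1,-1) + sin(3t)·(1,0)), X_2 = e^(3t)(sin(3t)·(1,-1) - cos(3t)·(1,0)).
General solution: c_1X_1 + c_2X_2.

p(t) = c_1e^(3t)sin(3t) + c_1e^(3t)cos(3t) + c_2e^(3t)sin(3t) - c_2e^(3t)cos(3t), q(t) = -c_1e^(3t)cos(3t) - c_2e^(3t)sin(3t)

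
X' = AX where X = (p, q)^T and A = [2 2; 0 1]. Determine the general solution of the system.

p(t) = c_1e^(2t) - 2c_2e^(t), q(t) = c_2e^(t)

Coefficient matrix A = [[2, 2], [0, 1]].
Characteristic polynomial det(A - λI) = λ^2 - 3λ + 2 = 0.
Eigenvalues λ = 2, 1.
For λ=2: (A-λI) row 1 is [0, 2], so an eigenvector is (1, 0).
For λ=1: (A-λI) row 1 is [1, 2], so an eigenvector is (-2, 1).
General solution: c_1e^(2t)(1,0) + c_2e^(t)(-2,1).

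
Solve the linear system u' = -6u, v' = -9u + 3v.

u(t) = C_1e^(-6t), v(t) = C_1e^(-6t) - C_2e^(3t)

Coefficient matrix A = [[-6, 0], [-9, 3]].
Characteristic polynomial det(A - λI) = λ^2 + 3λ - 18 = 0.
Eigenvalues λ = -6, 3.
For λ=-6: (A-λI) row 2 is [-9, 9], so an eigenvector is (1, 1).
For λ=3: (A-λI) row 1 is [-9, 0], so an eigenvector is (0, -1).
General solution: C_1e^(-6t)(1,1) + C_2e^(3t)(0,-1).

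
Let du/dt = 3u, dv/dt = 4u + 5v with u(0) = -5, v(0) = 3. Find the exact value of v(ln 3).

-1431

A = [[3,0],[4,5]]; eigenvalues λ = 3, 5.
Eigenvectors: (1,-2) for λ=3, (0,1) for λ=5.
From the initial condition, c_1 = -5, c_2 = -7.
v(ln 3) = (-5)(3^3)(-2) + (-7)(3^5)(1) = -1431.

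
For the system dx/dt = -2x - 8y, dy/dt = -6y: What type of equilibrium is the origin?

A = [[-2,-8],[0,-6]]; det(A-λI) = λ^2 + 8λ + 12.
λ = -6, -2: both negative.

stable node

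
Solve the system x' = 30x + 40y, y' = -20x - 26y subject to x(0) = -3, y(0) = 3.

Coefficient matrix A = [[30, 40], [-20, -26]].
Characteristic polynomial det(A - λI) = λ^2 - 4λ + 20 = 0.
Eigenvalues λ = 2 ± 4i (complex conjugate pair).
For λ=2+4i: an eigenvector is (-1,1) - i(3,-2) = (-1 - 3i, 1 + 2i).
A real fundamental pair from Re and Im of e^((2+4i)t)v: X_1 = e^(2t)(cos(4t)·(-1,1) + sin(4t)·(3,-2)), X_2 = e^(2t)(sin(4t)·(-1,1) - cos(4t)·(3,-2)).
General solution: c_1X_1 + c_2X_2.
Applying x(0)=-3, y(0)=3 gives c_1=3, c_2=0.

x(t) = 9e^(2t)sin(4t) - 3e^(2t)cos(4t), y(t) = -6e^(2t)sin(4t) + 3e^(2t)cos(4t)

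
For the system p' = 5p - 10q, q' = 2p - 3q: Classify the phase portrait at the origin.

unstable spiral

A = [[5,-10],[2,-3]]; det(A-λI) = λ^2 - 2λ + 5.
λ = 1 ± 2i: positive real part.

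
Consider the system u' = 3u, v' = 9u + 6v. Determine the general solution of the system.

Coefficient matrix A = [[3, 0], [9, 6]].
Characteristic polynomial det(A - λI) = λ^2 - 9λ + 18 = 0.
Eigenvalues λ = 6, 3.
For λ=6: (A-λI) row 1 is [-3, 0], so an eigenvector is (0, -1).
For λ=3: (A-λI) row 2 is [9, 3], so an eigenvector is (1, -3).
General solution: c_1e^(6t)(0,-1) + c_2e^(3t)(1,-3).

u(t) = c_2e^(3t), v(t) = -c_1e^(6t) - 3c_2e^(3t)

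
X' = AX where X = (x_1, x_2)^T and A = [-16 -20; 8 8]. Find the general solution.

Coefficient matrix A = [[-16, -20], [8, 8]].
Characteristic polynomial det(A - λI) = λ^2 + 8λ + 32 = 0.
Eigenvalues λ = -4 ± 4i (complex conjugate pair).
For λ=-4+4i: an eigenvector is (-2,1) - i(1,-1) = (-2 - i, 1 + i).
A real fundamental pair from Re and Im of e^((-4+4i)t)v: X_1 = e^(-4t)(cos(4t)·(-2,1) + sin(4t)·(1,-1)), X_2 = e^(-4t)(sin(4t)·(-2,1) - cos(4t)·(1,-1)).
General solution: c_1X_1 + c_2X_2.

x_1(t) = c_1e^(-4t)sin(4t) - 2c_1e^(-4t)cos(4t) - 2c_2e^(-4t)sin(4t) - c_2e^(-4t)cos(4t), x_2(t) = -c_1e^(-4t)sin(4t) + c_1e^(-4t)cos(4t) + c_2e^(-4t)sin(4t) + c_2e^(-4t)cos(4t)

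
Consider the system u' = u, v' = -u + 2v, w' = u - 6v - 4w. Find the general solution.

Coefficient matrix A = [[1, 0, 0], [-1, 2, 0], [1, -6, -4]].
det(A - λI) = 0 gives eigenvalues λ = 2, 1, -4.
For λ=2: eigenvector (0,1,-1).
For λ=1: eigenvector (1,1,-1).
For λ=-4: eigenvector (0,0,1).
General solution: c_1e^(2t)(0,1,-1) + c_2e^(t)(1,1,-1) + c_3e^(-4t)(0,0,1).

u(t) = c_2e^(t), v(t) = c_1e^(2t) + c_2e^(t), w(t) = -c_1e^(2t) - c_2e^(t) + c_3e^(-4t)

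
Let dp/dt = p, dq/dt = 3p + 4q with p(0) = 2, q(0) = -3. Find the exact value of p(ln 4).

A = [[1,0],[3,4]]; eigenvalues λ = 4, 1.
Eigenvectors: (0,1) for λ=4, (-1,1) for λ=1.
From the initial condition, c_1 = -1, c_2 = -2.
p(ln 4) = (-1)(4^4)(0) + (-2)(4^1)(-1) = 8.

8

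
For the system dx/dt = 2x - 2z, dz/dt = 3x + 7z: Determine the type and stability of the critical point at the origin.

A = [[2,-2],[3,7]]; det(A-λI) = λ^2 - 9λ + 20.
λ = 5, 4: both positive.

unstable node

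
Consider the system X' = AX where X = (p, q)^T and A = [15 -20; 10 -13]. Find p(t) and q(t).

p(t) = -3K_1e^(t)sin(2t) + K_1e^(t)cos(2t) + K_2e^(t)sin(2t) + 3K_2e^(t)cos(2t), q(t) = -2K_1e^(t)sin(2t) + K_1e^(t)cos(2t) + K_2e^(t)sin(2t) + 2K_2e^(t)cos(2t)

Coefficient matrix A = [[15, -20], [10, -13]].
Characteristic polynomial det(A - λI) = λ^2 - 2λ + 5 = 0.
Eigenvalues λ = 1 ± 2i (complex conjugate pair).
For λ=1+2i: an eigenvector is (1,1) - i(-3,-2) = (1 + 3i, 1 + 2i).
A real fundamental pair from Re and Im of e^((1+2i)t)v: X_1 = e^(t)(cos(2t)·(1,1) + sin(2t)·(-3,-2)), X_2 = e^(t)(sin(2t)·(1,1) - cos(2t)·(-3,-2)).
General solution: K_1X_1 + K_2X_2.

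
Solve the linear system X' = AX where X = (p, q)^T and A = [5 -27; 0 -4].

p(t) = C_1e^(5t) - 3C_2e^(-4t), q(t) = -C_2e^(-4t)

Coefficient matrix A = [[5, -27], [0, -4]].
Characteristic polynomial det(A - λI) = λ^2 - λ - 20 = 0.
Eigenvalues λ = 5, -4.
For λ=5: (A-λI) row 1 is [0, -27], so an eigenvector is (1, 0).
For λ=-4: (A-λI) row 1 is [9, -27], so an eigenvector is (-3, -1).
General solution: C_1e^(5t)(1,0) + C_2e^(-4t)(-3,-1).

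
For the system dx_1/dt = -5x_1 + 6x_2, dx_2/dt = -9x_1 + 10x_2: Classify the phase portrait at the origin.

A = [[-5,6],[-9,10]]; det(A-λI) = λ^2 - 5λ + 4.
λ = 4, 1: both positive.

unstable node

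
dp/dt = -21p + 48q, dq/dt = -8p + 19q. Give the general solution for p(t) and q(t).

p(t) = -3C_1e^(-5t) + 2C_2e^(3t), q(t) = -C_1e^(-5t) + C_2e^(3t)

Coefficient matrix A = [[-21, 48], [-8, 19]].
Characteristic polynomial det(A - λI) = λ^2 + 2λ - 15 = 0.
Eigenvalues λ = -5, 3.
For λ=-5: (A-λI) row 1 is [-16, 48], so an eigenvector is (-3, -1).
For λ=3: (A-λI) row 1 is [-24, 48], so an eigenvector is (2, 1).
General solution: C_1e^(-5t)(-3,-1) + C_2e^(3t)(2,1).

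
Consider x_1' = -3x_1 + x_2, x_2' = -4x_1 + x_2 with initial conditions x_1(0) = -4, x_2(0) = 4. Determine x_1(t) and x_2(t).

x_1(t) = 12te^(-t) - 4e^(-t), x_2(t) = 24te^(-t) + 4e^(-t)

Coefficient matrix A = [[-3, 1], [-4, 1]].
Characteristic polynomial det(A - λI) = λ^2 + 2λ + 1 = 0.
Single eigenvalue λ = -1 with algebraic multiplicity 2.
Eigenvector v = (-1,-2); generalized eigenvector w with (A-λI)w=v is (0,-1).
General solution: e^(-t)[K_1·v + K_2·(t·v + w)].
Applying x_1(0)=-4, x_2(0)=4 gives K_1=4, K_2=-12.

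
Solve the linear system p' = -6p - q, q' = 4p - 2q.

Coefficient matrix A = [[-6, -1], [4, -2]].
Characteristic polynomial det(A - λI) = λ^2 + 8λ + 16 = 0.
Single eigenvalue λ = -4 with algebraic multiplicity 2.
Eigenvector v = (-1,2); generalized eigenvector w with (A-λI)w=v is (1,-1).
General solution: e^(-4t)[c_1·v + c_2·(t·v + w)].

p(t) = -c_1e^(-4t) - c_2te^(-4t) + c_2e^(-4t), q(t) = 2c_1e^(-4t) + 2c_2te^(-4t) - c_2e^(-4t)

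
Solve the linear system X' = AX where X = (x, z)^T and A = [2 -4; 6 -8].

x(t) = 2C_1e^(-4t) - C_2e^(-2t), z(t) = 3C_1e^(-4t) - C_2e^(-2t)

Coefficient matrix A = [[2, -4], [6, -8]].
Characteristic polynomial det(A - λI) = λ^2 + 6λ + 8 = 0.
Eigenvalues λ = -4, -2.
For λ=-4: (A-λI) row 1 is [6, -4], so an eigenvector is (2, 3).
For λ=-2: (A-λI) row 1 is [4, -4], so an eigenvector is (-1, -1).
General solution: C_1e^(-4t)(2,3) + C_2e^(-2t)(-1,-1).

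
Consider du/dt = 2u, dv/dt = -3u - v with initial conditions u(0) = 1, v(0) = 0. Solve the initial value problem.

u(t) = e^(2t), v(t) = -e^(2t) + e^(-t)

Coefficient matrix A = [[2, 0], [-3, -1]].
Characteristic polynomial det(A - λI) = λ^2 - λ - 2 = 0.
Eigenvalues λ = 2, -1.
For λ=2: (A-λI) row 2 is [-3, -3], so an eigenvector is (-1, 1).
For λ=-1: (A-λI) row 1 is [3, 0], so an eigenvector is (0, 1).
General solution: C_1e^(2t)(-1,1) + C_2e^(-t)(0,1).
Applying u(0)=1, v(0)=0 gives C_1=-1, C_2=1.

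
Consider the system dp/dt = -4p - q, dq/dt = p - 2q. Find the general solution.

p(t) = -K_1e^(-3t) - K_2te^(-3t) + K_2e^(-3t), q(t) = K_1e^(-3t) + K_2te^(-3t)

Coefficient matrix A = [[-4, -1], [1, -2]].
Characteristic polynomial det(A - λI) = λ^2 + 6λ + 9 = 0.
Single eigenvalue λ = -3 with algebraic multiplicity 2.
Eigenvector v = (-1,1); generalized eigenvector w with (A-λI)w=v is (1,0).
General solution: e^(-3t)[K_1·v + K_2·(t·v + w)].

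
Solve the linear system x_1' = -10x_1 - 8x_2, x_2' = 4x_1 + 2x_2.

x_1(t) = -K_1e^(-2t) + 2K_2e^(-6t), x_2(t) = K_1e^(-2t) - K_2e^(-6t)

Coefficient matrix A = [[-10, -8], [4, 2]].
Characteristic polynomial det(A - λI) = λ^2 + 8λ + 12 = 0.
Eigenvalues λ = -2, -6.
For λ=-2: (A-λI) row 1 is [-8, -8], so an eigenvector is (-1, 1).
For λ=-6: (A-λI) row 1 is [-4, -8], so an eigenvector is (2, -1).
General solution: K_1e^(-2t)(-1,1) + K_2e^(-6t)(2,-1).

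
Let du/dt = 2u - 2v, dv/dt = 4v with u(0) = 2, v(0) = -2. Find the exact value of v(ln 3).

-162

A = [[2,-2],[0,4]]; eigenvalues λ = 2, 4.
Eigenvectors: (1,0) for λ=2, (-1,1) for λ=4.
From the initial condition, c_1 = 0, c_2 = -2.
v(ln 3) = (0)(3^2)(0) + (-2)(3^4)(1) = -162.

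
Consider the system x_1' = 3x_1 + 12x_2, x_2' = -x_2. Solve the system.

Coefficient matrix A = [[3, 12], [0, -1]].
Characteristic polynomial det(A - λI) = λ^2 - 2λ - 3 = 0.
Eigenvalues λ = -1, 3.
For λ=-1: (A-λI) row 1 is [4, 12], so an eigenvector is (3, -1).
For λ=3: (A-λI) row 1 is [0, 12], so an eigenvector is (1, 0).
General solution: K_1e^(-t)(3,-1) + K_2e^(3t)(1,0).

x_1(t) = 3K_1e^(-t) + K_2e^(3t), x_2(t) = -K_1e^(-t)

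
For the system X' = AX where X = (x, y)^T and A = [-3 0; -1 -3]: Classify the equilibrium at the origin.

stable improper node

A = [[-3,0],[-1,-3]]; det(A-λI) = λ^2 + 6λ + 9.
repeated λ = -3 with a single eigenvector.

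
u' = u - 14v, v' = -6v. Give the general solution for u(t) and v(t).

Coefficient matrix A = [[1, -14], [0, -6]].
Characteristic polynomial det(A - λI) = λ^2 + 5λ - 6 = 0.
Eigenvalues λ = 1, -6.
For λ=1: (A-λI) row 1 is [0, -14], so an eigenvector is (-1, 0).
For λ=-6: (A-λI) row 1 is [7, -14], so an eigenvector is (-2, -1).
General solution: C_1e^(t)(-1,0) + C_2e^(-6t)(-2,-1).

u(t) = -C_1e^(t) - 2C_2e^(-6t), v(t) = -C_2e^(-6t)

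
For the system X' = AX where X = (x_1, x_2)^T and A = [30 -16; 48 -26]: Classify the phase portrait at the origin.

A = [[30,-16],[48,-26]]; det(A-λI) = λ^2 - 4λ - 12.
λ = -2, 6: opposite signs.

saddle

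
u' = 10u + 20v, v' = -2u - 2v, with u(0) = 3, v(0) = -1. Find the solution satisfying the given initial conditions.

Coefficient matrix A = [[10, 20], [-2, -2]].
Characteristic polynomial det(A - λI) = λ^2 - 8λ + 20 = 0.
Eigenvalues λ = 4 ± 2i (complex conjugate pair).
For λ=4+2i: an eigenvector is (-3,1) - i(1,0) = (-3 - i, 1).
A real fundamental pair from Re and Im of e^((4+2i)t)v: X_1 = e^(4t)(cos(2t)·(-3,1) + sin(2t)·(1,0)), X_2 = e^(4t)(sin(2t)·(-3,1) - cos(2t)·(1,0)).
General solution: c_1X_1 + c_2X_2.
Applying u(0)=3, v(0)=-1 gives c_1=-1, c_2=0.

u(t) = -e^(4t)sin(2t) + 3e^(4t)cos(2t), v(t) = -e^(4t)cos(2t)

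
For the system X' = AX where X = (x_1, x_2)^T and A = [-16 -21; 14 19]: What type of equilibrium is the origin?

saddle

A = [[-16,-21],[14,19]]; det(A-λI) = λ^2 - 3λ - 10.
λ = -2, 5: opposite signs.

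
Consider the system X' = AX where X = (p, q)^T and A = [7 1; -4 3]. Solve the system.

p(t) = -C_1e^(5t) - C_2te^(5t) - C_2e^(5t), q(t) = 2C_1e^(5t) + 2C_2te^(5t) + C_2e^(5t)

Coefficient matrix A = [[7, 1], [-4, 3]].
Characteristic polynomial det(A - λI) = λ^2 - 10λ + 25 = 0.
Single eigenvalue λ = 5 with algebraic multiplicity 2.
Eigenvector v = (-1,2); generalized eigenvector w with (A-λI)w=v is (-1,1).
General solution: e^(5t)[C_1·v + C_2·(t·v + w)].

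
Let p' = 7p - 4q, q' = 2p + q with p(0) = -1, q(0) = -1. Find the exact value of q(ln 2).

-8

A = [[7,-4],[2,1]]; eigenvalues λ = 3, 5.
Eigenvectors: (-1,-1) for λ=3, (-2,-1) for λ=5.
From the initial condition, c_1 = 1, c_2 = 0.
q(ln 2) = (1)(2^3)(-1) + (0)(2^5)(-1) = -8.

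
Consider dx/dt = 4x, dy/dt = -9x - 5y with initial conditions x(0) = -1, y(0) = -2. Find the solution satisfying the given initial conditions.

x(t) = -e^(4t), y(t) = e^(4t) - 3e^(-5t)

Coefficient matrix A = [[4, 0], [-9, -5]].
Characteristic polynomial det(A - λI) = λ^2 + λ - 20 = 0.
Eigenvalues λ = 4, -5.
For λ=4: (A-λI) row 2 is [-9, -9], so an eigenvector is (1, -1).
For λ=-5: (A-λI) row 1 is [9, 0], so an eigenvector is (0, 1).
General solution: K_1e^(4t)(1,-1) + K_2e^(-5t)(0,1).
Applying x(0)=-1, y(0)=-2 gives K_1=-1, K_2=-3.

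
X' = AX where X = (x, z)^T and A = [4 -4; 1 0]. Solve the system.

x(t) = -2K_1e^(2t) - 2K_2te^(2t) - 3K_2e^(2t), z(t) = -K_1e^(2t) - K_2te^(2t) - K_2e^(2t)

Coefficient matrix A = [[4, -4], [1, 0]].
Characteristic polynomial det(A - λI) = λ^2 - 4λ + 4 = 0.
Single eigenvalue λ = 2 with algebraic multiplicity 2.
Eigenvector v = (-2,-1); generalized eigenvector w with (A-λI)w=v is (-3,-1).
General solution: e^(2t)[K_1·v + K_2·(t·v + w)].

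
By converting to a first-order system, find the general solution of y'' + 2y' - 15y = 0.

y(t) = K_1e^(3t) + K_2e^(-5t)

Let x_1 = y, x_2 = y'. Then x_1' = x_2 and x_2' = 15x_1 - 2x_2.
A = [[0,1],[15,-2]]; det(A-λI) = λ^2 + 2λ - 15.
Eigenvalues λ = 3, -5 with eigenvectors (1,3), (1,-5).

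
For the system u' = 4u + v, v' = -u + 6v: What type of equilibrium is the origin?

A = [[4,1],[-1,6]]; det(A-λI) = λ^2 - 10λ + 25.
repeated λ = 5 with a single eigenvector.

unstable improper node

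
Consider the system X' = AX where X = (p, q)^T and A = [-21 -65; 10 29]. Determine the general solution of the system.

p(t) = -3c_1e^(4t)sin(5t) - 2c_1e^(4t)cos(5t) - 2c_2e^(4t)sin(5t) + 3c_2e^(4t)cos(5t), q(t) = c_1e^(4t)sin(5t) + c_1e^(4t)cos(5t) + c_2e^(4t)sin(5t) - c_2e^(4t)cos(5t)

Coefficient matrix A = [[-21, -65], [10, 29]].
Characteristic polynomial det(A - λI) = λ^2 - 8λ + 41 = 0.
Eigenvalues λ = 4 ± 5i (complex conjugate pair).
For λ=4+5i: an eigenvector is (-2,1) - i(-3,1) = (-2 + 3i, 1 - i).
A real fundamental pair from Re and Im of e^((4+5i)t)v: X_1 = e^(4t)(cos(5t)·(-2,1) + sin(5t)·(-3,1)), X_2 = e^(4t)(sin(5t)·(-2,1) - cos(5t)·(-3,1)).
General solution: c_1X_1 + c_2X_2.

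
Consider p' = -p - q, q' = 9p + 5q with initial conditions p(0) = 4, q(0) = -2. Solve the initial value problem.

p(t) = -10te^(2t) + 4e^(2t), q(t) = 30te^(2t) - 2e^(2t)

Coefficient matrix A = [[-1, -1], [9, 5]].
Characteristic polynomial det(A - λI) = λ^2 - 4λ + 4 = 0.
Single eigenvalue λ = 2 with algebraic multiplicity 2.
Eigenvector v = (-1,3); generalized eigenvector w with (A-λI)w=v is (1,-2).
General solution: e^(2t)[c_1·v + c_2·(t·v + w)].
Applying p(0)=4, q(0)=-2 gives c_1=6, c_2=10.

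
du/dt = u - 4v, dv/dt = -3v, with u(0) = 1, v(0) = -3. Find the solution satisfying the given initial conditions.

u(t) = 4e^(t) - 3e^(-3t), v(t) = -3e^(-3t)

Coefficient matrix A = [[1, -4], [0, -3]].
Characteristic polynomial det(A - λI) = λ^2 + 2λ - 3 = 0.
Eigenvalues λ = -3, 1.
For λ=-3: (A-λI) row 1 is [4, -4], so an eigenvector is (1, 1).
For λ=1: (A-λI) row 1 is [0, -4], so an eigenvector is (-1, 0).
General solution: C_1e^(-3t)(1,1) + C_2e^(t)(-1,0).
Applying u(0)=1, v(0)=-3 gives C_1=-3, C_2=-4.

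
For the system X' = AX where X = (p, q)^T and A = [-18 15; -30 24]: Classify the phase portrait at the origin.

unstable spiral

A = [[-18,15],[-30,24]]; det(A-λI) = λ^2 - 6λ + 18.
λ = 3 ± 3i: positive real part.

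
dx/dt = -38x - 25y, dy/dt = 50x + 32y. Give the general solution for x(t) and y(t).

x(t) = -C_1e^(-3t)sin(5t) - 2C_1e^(-3t)cos(5t) - 2C_2e^(-3t)sin(5t) + C_2e^(-3t)cos(5t), y(t) = C_1e^(-3t)sin(5t) + 3C_1e^(-3t)cos(5t) + 3C_2e^(-3t)sin(5t) - C_2e^(-3t)cos(5t)

Coefficient matrix A = [[-38, -25], [50, 32]].
Characteristic polynomial det(A - λI) = λ^2 + 6λ + 34 = 0.
Eigenvalues λ = -3 ± 5i (complex conjugate pair).
For λ=-3+5i: an eigenvector is (-2,3) - i(-1,1) = (-2 + i, 3 - i).
A real fundamental pair from Re and Im of e^((-3+5i)t)v: X_1 = e^(-3t)(cos(5t)·(-2,3) + sin(5t)·(-1,1)), X_2 = e^(-3t)(sin(5t)·(-2,3) - cos(5t)·(-1,1)).
General solution: C_1X_1 + C_2X_2.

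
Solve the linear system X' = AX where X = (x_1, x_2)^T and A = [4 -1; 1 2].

x_1(t) = c_1e^(3t) + c_2te^(3t) + 3c_2e^(3t), x_2(t) = c_1e^(3t) + c_2te^(3t) + 2c_2e^(3t)

Coefficient matrix A = [[4, -1], [1, 2]].
Characteristic polynomial det(A - λI) = λ^2 - 6λ + 9 = 0.
Single eigenvalue λ = 3 with algebraic multiplicity 2.
Eigenvector v = (1,1); generalized eigenvector w with (A-λI)w=v is (3,2).
General solution: e^(3t)[c_1·v + c_2·(t·v + w)].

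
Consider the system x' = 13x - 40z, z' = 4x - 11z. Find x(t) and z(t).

x(t) = 3c_1e^(t)sin(4t) + c_1e^(t)cos(4t) + c_2e^(t)sin(4t) - 3c_2e^(t)cos(4t), z(t) = c_1e^(t)sin(4t) - c_2e^(t)cos(4t)

Coefficient matrix A = [[13, -40], [4, -11]].
Characteristic polynomial det(A - λI) = λ^2 - 2λ + 17 = 0.
Eigenvalues λ = 1 ± 4i (complex conjugate pair).
For λ=1+4i: an eigenvector is (1,0) - i(3,1) = (1 - 3i, 0 - i).
A real fundamental pair from Re and Im of e^((1+4i)t)v: X_1 = e^(t)(cos(4t)·(1,0) + sin(4t)·(3,1)), X_2 = e^(t)(sin(4t)·(1,0) - cos(4t)·(3,1)).
General solution: c_1X_1 + c_2X_2.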